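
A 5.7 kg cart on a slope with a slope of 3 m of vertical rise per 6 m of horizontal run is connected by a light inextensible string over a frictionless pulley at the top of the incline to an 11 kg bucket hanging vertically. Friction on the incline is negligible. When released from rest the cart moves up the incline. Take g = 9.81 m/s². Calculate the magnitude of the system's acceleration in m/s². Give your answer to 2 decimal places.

4.96 m/s²

For the cart on the incline: the weight component along the slope is m₁g sin 26.57° = 5.7 × 9.81 × 0.4472 = 25.006 N and the normal force is N = m₁g cos 26.57° = 50.014 N.
Newton's second law for the cart (up-slope positive): T − 25.006 = 5.7 a. For the hanging bucket (downward positive): 11 × 9.81 − T = 11 a.
Adding the two equations eliminates T: 82.904 = 16.7 a, so a = 4.9643 m/s².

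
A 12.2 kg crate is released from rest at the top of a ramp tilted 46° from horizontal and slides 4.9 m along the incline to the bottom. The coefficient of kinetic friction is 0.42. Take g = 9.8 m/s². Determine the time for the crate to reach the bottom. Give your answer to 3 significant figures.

1.53 s

The weight component along the incline is mg sin 46° = 86.004 N and the normal force is N = mg cos 46° = 83.053 N.
Friction up the slope is f = μN = 0.42 × 83.053 = 34.882 N, so the net downslope force is 86.004 − 34.882 = 51.122 N and a = 51.122 / 12.2 = 4.1903 m/s².
Starting from rest, L = ½at², so t = √(2L/a) = √(2 × 4.9 / 4.1903) = 1.5293 s.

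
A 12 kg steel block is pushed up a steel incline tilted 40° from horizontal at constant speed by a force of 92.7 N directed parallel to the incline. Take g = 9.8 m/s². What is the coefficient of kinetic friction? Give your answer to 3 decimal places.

At constant speed ΣF = 0 along the incline. The applied 92.7 N acts up the slope; the weight component mg sin 40° = 75.592 N and kinetic friction μN both act down the slope.
So 92.7 = 75.592 + μ × 90.087, giving μ = (92.7 − 75.592) / 90.087 = 0.1899.

0.190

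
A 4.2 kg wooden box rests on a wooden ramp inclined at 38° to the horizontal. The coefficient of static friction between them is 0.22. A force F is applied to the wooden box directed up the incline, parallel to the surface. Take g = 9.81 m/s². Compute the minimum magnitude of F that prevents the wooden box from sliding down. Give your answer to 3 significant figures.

18.2 N

The normal force is N = mg cos 38° = 32.468 N. With F at its minimum the wooden box is on the verge of sliding down, so static friction is at its maximum μ_s N = 0.22 × 32.468 = 7.143 N and acts up the slope.
Equilibrium along the incline: F + μ_s N = mg sin 38°, so F = 25.366 − 7.143 = 18.223 N.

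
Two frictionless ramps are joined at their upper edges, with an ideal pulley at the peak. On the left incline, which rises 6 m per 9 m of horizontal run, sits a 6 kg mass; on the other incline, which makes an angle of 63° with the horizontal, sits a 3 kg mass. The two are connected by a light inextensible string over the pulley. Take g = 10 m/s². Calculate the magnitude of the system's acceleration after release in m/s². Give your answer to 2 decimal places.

0.73 m/s²

Resolve each weight along its own incline: the 6 kg mass has component 6 × 10 × sin 33.69° = 33.282 N down its slope, and the 3 kg mass has 3 × 10 × sin 63° = 26.730 N down its slope.
The 6 kg side's 33.282 N exceeds the other side's 26.730 N, so that mass slides down and the 3 kg mass slides up. Taking that direction as positive, Newton's second law for the whole system gives 33.282 − 26.730 = (6 + 3) a, so a = 6.552 / 9 = 0.7280 m/s².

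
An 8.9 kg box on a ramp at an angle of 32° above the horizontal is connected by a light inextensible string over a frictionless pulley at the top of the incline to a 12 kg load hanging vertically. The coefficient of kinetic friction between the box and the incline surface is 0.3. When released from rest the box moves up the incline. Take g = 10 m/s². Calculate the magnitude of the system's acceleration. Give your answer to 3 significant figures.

For the box on the incline: the weight component along the slope is m₁g sin 32° = 8.9 × 10 × 0.5299 = 47.161 N and the normal force is N = m₁g cos 32° = 75.476 N.
Kinetic friction opposes the box's motion up the incline: f = μN = 0.3 × 75.476 = 22.643 N acting down the slope.
Newton's second law for the box (up-slope positive): T − 47.161 − 22.643 = 8.9 a. For the hanging load (downward positive): 12 × 10 − T = 12 a.
Adding the two equations eliminates T: 50.196 = 20.9 a, so a = 2.4017 m/s².

2.40 m/s²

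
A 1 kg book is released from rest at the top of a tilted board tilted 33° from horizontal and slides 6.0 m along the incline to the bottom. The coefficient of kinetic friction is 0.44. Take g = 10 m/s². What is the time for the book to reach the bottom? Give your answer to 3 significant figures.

2.61 s

The weight component along the incline is mg sin 33° = 5.446 N and the normal force is N = mg cos 33° = 8.387 N.
Friction up the slope is f = μN = 0.44 × 8.387 = 3.690 N, so the net downslope force is 5.446 − 3.690 = 1.756 N and a = 1.756 / 1 = 1.7560 m/s².
Starting from rest, L = ½at², so t = √(2L/a) = √(2 × 6.0 / 1.7560) = 2.6141 s.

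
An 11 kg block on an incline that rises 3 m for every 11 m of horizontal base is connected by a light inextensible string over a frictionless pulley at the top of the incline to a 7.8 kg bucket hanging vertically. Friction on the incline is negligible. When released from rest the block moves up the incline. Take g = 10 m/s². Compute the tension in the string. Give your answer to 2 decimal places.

57.65 N

For the block on the incline: the weight component along the slope is m₁g sin 15.26° = 11 × 10 × 0.2631 = 28.941 N and the normal force is N = m₁g cos 15.26° = 106.124 N.
Newton's second law for the block (up-slope positive): T − 28.941 = 11 a. For the hanging bucket (downward positive): 7.8 × 10 − T = 7.8 a.
Adding the two equations eliminates T: 49.059 = 18.8 a, so a = 2.6095 m/s².
Then from the hanging bucket's equation, T = 7.8 × (10 − 2.6095) = 57.646 N.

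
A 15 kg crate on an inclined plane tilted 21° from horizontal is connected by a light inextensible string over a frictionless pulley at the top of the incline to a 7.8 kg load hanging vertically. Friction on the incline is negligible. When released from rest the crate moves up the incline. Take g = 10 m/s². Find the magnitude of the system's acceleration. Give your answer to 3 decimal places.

For the crate on the incline: the weight component along the slope is m₁g sin 21° = 15 × 10 × 0.3584 = 53.760 N and the normal force is N = m₁g cos 21° = 140.037 N.
Newton's second law for the crate (up-slope positive): T − 53.760 = 15 a. For the hanging load (downward positive): 7.8 × 10 − T = 7.8 a.
Adding the two equations eliminates T: 24.240 = 22.8 a, so a = 1.0632 m/s².

1.063 m/s²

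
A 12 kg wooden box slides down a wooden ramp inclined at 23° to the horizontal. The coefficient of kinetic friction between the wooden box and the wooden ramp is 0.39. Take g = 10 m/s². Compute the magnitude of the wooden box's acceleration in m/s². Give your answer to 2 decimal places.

Resolving the weight along the incline: the component pulling the wooden box down the slope is mg sin 23° = 12 × 10 × 0.3907 = 46.884 N, and the normal force is N = mg cos 23° = 12 × 10 × 0.9205 = 110.460 N.
Kinetic friction acts up the slope with magnitude f = μN = 0.39 × 110.460 = 43.079 N.
Net force along the incline is 46.884 − 43.079 = 3.805 N, so a = 3.805 / 12 = 0.3171 m/s².

0.32 m/s²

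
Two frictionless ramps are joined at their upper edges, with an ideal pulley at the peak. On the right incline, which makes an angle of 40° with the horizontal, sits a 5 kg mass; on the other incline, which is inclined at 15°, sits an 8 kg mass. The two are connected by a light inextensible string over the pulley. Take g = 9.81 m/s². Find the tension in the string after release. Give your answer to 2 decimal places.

Resolve each weight along its own incline: the 5 kg mass has component 5 × 9.81 × sin 40° = 31.529 N down its slope, and the 8 kg mass has 8 × 9.81 × sin 15° = 20.312 N down its slope.
The 5 kg side's 31.529 N exceeds the other side's 20.312 N, so that mass slides down and the 8 kg mass slides up. Taking that direction as positive, Newton's second law for the whole system gives 31.529 − 20.312 = (5 + 8) a, so a = 11.217 / 13 = 0.8628 m/s².
For the 8 kg mass (up-slope positive): T − 20.312 = 8 × 0.8628, so T = 27.214 N.

27.21 N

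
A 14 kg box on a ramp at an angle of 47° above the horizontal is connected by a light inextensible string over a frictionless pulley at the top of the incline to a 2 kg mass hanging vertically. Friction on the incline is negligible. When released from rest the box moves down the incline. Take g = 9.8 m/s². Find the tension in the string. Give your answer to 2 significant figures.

30 N

For the box on the incline: the weight component along the slope is m₁g sin 47° = 14 × 9.8 × 0.7314 = 100.348 N and the normal force is N = m₁g cos 47° = 93.570 N.
Newton's second law for the box (down-slope positive): 100.348 − T = 14 a. For the hanging mass (upward positive): T − 2 × 9.8 = 2 a.
Adding the two equations eliminates T: 80.748 = 16 a, so a = 5.0468 m/s².
Then from the hanging mass's equation, T = 2 × (9.8 + 5.0468) = 29.694 N.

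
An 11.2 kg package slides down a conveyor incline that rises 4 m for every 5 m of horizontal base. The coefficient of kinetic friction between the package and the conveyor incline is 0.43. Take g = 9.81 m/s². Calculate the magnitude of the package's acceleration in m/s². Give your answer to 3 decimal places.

2.834 m/s²

Resolving the weight along the incline: the component pulling the package down the slope is mg sin 38.66° = 11.2 × 9.81 × 0.6247 = 68.637 N, and the normal force is N = mg cos 38.66° = 11.2 × 9.81 × 0.7809 = 85.799 N.
Kinetic friction acts up the slope with magnitude f = μN = 0.43 × 85.799 = 36.894 N.
Net force along the incline is 68.637 − 36.894 = 31.743 N, so a = 31.743 / 11.2 = 2.8342 m/s².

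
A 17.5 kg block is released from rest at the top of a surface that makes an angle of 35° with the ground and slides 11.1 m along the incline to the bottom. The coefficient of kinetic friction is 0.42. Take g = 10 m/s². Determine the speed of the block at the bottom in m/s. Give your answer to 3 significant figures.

The weight component along the incline is mg sin 35° = 100.376 N and the normal force is N = mg cos 35° = 143.352 N.
Friction up the slope is f = μN = 0.42 × 143.352 = 60.208 N, so the net downslope force is 100.376 − 60.208 = 40.168 N and a = 40.168 / 17.5 = 2.2953 m/s².
Starting from rest over a distance of 11.1 m, v² = 2aL = 2 × 2.2953 × 11.1 = 50.9557, so v = 7.1383 m/s.

7.14 m/s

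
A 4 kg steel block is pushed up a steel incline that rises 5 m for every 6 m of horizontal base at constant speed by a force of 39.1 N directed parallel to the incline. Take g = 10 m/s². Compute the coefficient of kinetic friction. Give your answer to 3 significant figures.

0.439

At constant speed ΣF = 0 along the incline. The applied 39.1 N acts up the slope; the weight component mg sin 39.81° = 25.607 N and kinetic friction μN both act down the slope.
So 39.1 = 25.607 + μ × 30.729, giving μ = (39.1 − 25.607) / 30.729 = 0.4391.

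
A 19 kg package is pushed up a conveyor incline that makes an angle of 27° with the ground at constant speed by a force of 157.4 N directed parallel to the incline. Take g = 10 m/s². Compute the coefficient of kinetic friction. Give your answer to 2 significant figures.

At constant speed ΣF = 0 along the incline. The applied 157.4 N acts up the slope; the weight component mg sin 27° = 86.258 N and kinetic friction μN both act down the slope.
So 157.4 = 86.258 + μ × 169.291, giving μ = (157.4 − 86.258) / 169.291 = 0.4202.

0.42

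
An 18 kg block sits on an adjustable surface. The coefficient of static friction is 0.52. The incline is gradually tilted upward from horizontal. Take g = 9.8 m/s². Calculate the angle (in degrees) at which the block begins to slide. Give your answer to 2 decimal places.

27.47°

At the threshold of sliding, static friction is at its maximum μ_s N and exactly balances the weight component along the incline: mg sin θ = μ_s mg cos θ.
Hence tan θ = μ_s = 0.52, so θ = arctan(0.52) = 27.4744°.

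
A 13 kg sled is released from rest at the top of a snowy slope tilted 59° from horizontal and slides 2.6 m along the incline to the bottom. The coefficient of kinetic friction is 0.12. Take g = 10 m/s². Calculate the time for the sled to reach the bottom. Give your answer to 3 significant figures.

The weight component along the incline is mg sin 59° = 111.432 N and the normal force is N = mg cos 59° = 66.955 N.
Friction up the slope is f = μN = 0.12 × 66.955 = 8.035 N, so the net downslope force is 111.432 − 8.035 = 103.397 N and a = 103.397 / 13 = 7.9536 m/s².
Starting from rest, L = ½at², so t = √(2L/a) = √(2 × 2.6 / 7.9536) = 0.8086 s.

0.809 s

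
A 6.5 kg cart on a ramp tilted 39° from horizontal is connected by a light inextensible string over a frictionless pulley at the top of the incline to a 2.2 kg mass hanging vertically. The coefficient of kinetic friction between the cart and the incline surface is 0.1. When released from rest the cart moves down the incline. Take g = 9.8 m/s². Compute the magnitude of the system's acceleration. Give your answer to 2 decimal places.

For the cart on the incline: the weight component along the slope is m₁g sin 39° = 6.5 × 9.8 × 0.6293 = 40.086 N and the normal force is N = m₁g cos 39° = 49.504 N.
Kinetic friction opposes the cart's motion down the incline: f = μN = 0.1 × 49.504 = 4.950 N acting up the slope.
Newton's second law for the cart (down-slope positive): 40.086 − 4.950 − T = 6.5 a. For the hanging mass (upward positive): T − 2.2 × 9.8 = 2.2 a.
Adding the two equations eliminates T: 13.576 = 8.7 a, so a = 1.5605 m/s².

1.56 m/s²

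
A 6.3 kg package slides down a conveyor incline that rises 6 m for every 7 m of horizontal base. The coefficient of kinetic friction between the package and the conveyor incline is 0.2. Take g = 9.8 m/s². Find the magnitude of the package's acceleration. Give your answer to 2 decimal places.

4.89 m/s²

Resolving the weight along the incline: the component pulling the package down the slope is mg sin 40.60° = 6.3 × 9.8 × 0.6508 = 40.180 N, and the normal force is N = mg cos 40.60° = 6.3 × 9.8 × 0.7593 = 46.879 N.
Kinetic friction acts up the slope with magnitude f = μN = 0.2 × 46.879 = 9.376 N.
Net force along the incline is 40.180 − 9.376 = 30.804 N, so a = 30.804 / 6.3 = 4.8895 m/s².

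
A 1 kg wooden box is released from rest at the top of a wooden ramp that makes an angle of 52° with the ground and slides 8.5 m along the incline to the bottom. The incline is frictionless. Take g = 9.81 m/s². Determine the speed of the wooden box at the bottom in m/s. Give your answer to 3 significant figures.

The weight component along the incline is mg sin 52° = 7.730 N and the normal force is N = mg cos 52° = 6.040 N.
With no friction, a = g sin 52° = 7.7304 m/s².
Starting from rest over a distance of 8.5 m, v² = 2aL = 2 × 7.7304 × 8.5 = 131.4168, so v = 11.4637 m/s.

11.5 m/s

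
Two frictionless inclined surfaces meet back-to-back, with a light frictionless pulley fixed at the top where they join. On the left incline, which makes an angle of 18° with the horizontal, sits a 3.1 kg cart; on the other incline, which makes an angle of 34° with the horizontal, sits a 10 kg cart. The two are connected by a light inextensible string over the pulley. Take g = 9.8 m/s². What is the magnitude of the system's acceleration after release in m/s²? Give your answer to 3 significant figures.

3.47 m/s²

Resolve each weight along its own incline: the 3.1 kg mass has component 3.1 × 9.8 × sin 18° = 9.388 N down its slope, and the 10 kg mass has 10 × 9.8 × sin 34° = 54.801 N down its slope.
The 10 kg side's 54.801 N exceeds the other side's 9.388 N, so that mass slides down and the 3.1 kg mass slides up. Taking that direction as positive, Newton's second law for the whole system gives 54.801 − 9.388 = (3.1 + 10) a, so a = 45.413 / 13.1 = 3.4666 m/s².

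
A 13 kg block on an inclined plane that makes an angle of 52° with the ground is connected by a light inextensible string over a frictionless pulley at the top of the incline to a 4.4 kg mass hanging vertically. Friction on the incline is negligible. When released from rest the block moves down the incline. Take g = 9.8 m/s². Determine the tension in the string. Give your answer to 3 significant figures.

57.6 N

For the block on the incline: the weight component along the slope is m₁g sin 52° = 13 × 9.8 × 0.7880 = 100.391 N and the normal force is N = m₁g cos 52° = 78.435 N.
Newton's second law for the block (down-slope positive): 100.391 − T = 13 a. For the hanging mass (upward positive): T − 4.4 × 9.8 = 4.4 a.
Adding the two equations eliminates T: 57.271 = 17.4 a, so a = 3.2914 m/s².
Then from the hanging mass's equation, T = 4.4 × (9.8 + 3.2914) = 57.602 N.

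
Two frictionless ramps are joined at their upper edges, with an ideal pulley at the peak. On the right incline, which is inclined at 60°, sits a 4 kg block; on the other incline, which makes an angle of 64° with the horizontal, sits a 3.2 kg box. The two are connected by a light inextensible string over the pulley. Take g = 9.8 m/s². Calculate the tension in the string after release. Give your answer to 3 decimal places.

Resolve each weight along its own incline: the 4 kg mass has component 4 × 9.8 × sin 60° = 33.948 N down its slope, and the 3.2 kg mass has 3.2 × 9.8 × sin 64° = 28.186 N down its slope.
The 4 kg side's 33.948 N exceeds the other side's 28.186 N, so that mass slides down and the 3.2 kg mass slides up. Taking that direction as positive, Newton's second law for the whole system gives 33.948 − 28.186 = (4 + 3.2) a, so a = 5.762 / 7.2 = 0.8003 m/s².
For the 3.2 kg mass (up-slope positive): T − 28.186 = 3.2 × 0.8003, so T = 30.747 N.

30.747 N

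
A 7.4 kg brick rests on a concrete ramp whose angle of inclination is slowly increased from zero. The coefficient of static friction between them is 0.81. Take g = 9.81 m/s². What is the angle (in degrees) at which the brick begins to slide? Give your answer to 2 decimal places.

39.01°

At the threshold of sliding, static friction is at its maximum μ_s N and exactly balances the weight component along the incline: mg sin θ = μ_s mg cos θ.
Hence tan θ = μ_s = 0.81, so θ = arctan(0.81) = 39.0075°.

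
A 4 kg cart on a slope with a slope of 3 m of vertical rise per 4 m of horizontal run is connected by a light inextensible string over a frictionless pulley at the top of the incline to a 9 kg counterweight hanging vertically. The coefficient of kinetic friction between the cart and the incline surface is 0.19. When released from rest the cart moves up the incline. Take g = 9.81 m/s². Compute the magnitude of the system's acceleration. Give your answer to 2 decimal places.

4.52 m/s²

For the cart on the incline: the weight component along the slope is m₁g sin 36.87° = 4 × 9.81 × 0.6000 = 23.544 N and the normal force is N = m₁g cos 36.87° = 31.392 N.
Kinetic friction opposes the cart's motion up the incline: f = μN = 0.19 × 31.392 = 5.964 N acting down the slope.
Newton's second law for the cart (up-slope positive): T − 23.544 − 5.964 = 4 a. For the hanging counterweight (downward positive): 9 × 9.81 − T = 9 a.
Adding the two equations eliminates T: 58.782 = 13 a, so a = 4.5217 m/s².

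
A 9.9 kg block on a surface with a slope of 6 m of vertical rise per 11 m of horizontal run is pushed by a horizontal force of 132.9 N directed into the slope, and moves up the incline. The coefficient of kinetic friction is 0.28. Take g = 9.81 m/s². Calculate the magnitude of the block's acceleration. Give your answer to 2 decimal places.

The horizontal push has components F cos 28.61° = 132.9 × 0.8779 = 116.673 N up the incline and F sin 28.61° = 132.9 × 0.4789 = 63.646 N pressing into the surface.
The normal force is therefore N = mg cos 28.61° + F sin 28.61° = 85.261 + 63.646 = 148.907 N, and kinetic friction down the slope is μN = 0.28 × 148.907 = 41.694 N.
Along the incline: F cos 28.61° − mg sin 28.61° − μN = ma, so 116.673 − 46.510 − 41.694 = 9.9 a, giving a = 2.8757 m/s².

2.88 m/s²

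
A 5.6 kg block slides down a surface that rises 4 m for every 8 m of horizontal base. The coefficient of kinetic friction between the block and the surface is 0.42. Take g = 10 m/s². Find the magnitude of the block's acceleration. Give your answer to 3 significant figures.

0.716 m/s²

Resolving the weight along the incline: the component pulling the block down the slope is mg sin 26.57° = 5.6 × 10 × 0.4472 = 25.043 N, and the normal force is N = mg cos 26.57° = 5.6 × 10 × 0.8944 = 50.086 N.
Kinetic friction acts up the slope with magnitude f = μN = 0.42 × 50.086 = 21.036 N.
Net force along the incline is 25.043 − 21.036 = 4.007 N, so a = 4.007 / 5.6 = 0.7155 m/s².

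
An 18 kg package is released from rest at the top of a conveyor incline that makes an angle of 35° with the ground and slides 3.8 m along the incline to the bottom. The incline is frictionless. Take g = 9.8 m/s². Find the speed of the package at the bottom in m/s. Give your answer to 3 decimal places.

The weight component along the incline is mg sin 35° = 101.179 N and the normal force is N = mg cos 35° = 144.498 N.
With no friction, a = g sin 35° = 5.6210 m/s².
Starting from rest over a distance of 3.8 m, v² = 2aL = 2 × 5.6210 × 3.8 = 42.7196, so v = 6.5360 m/s.

6.536 m/s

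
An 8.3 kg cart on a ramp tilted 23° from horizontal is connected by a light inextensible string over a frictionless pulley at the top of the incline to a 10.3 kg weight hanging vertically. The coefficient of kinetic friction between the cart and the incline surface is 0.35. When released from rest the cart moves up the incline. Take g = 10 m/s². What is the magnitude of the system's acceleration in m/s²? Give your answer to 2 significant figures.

For the cart on the incline: the weight component along the slope is m₁g sin 23° = 8.3 × 10 × 0.3907 = 32.428 N and the normal force is N = m₁g cos 23° = 76.402 N.
Kinetic friction opposes the cart's motion up the incline: f = μN = 0.35 × 76.402 = 26.741 N acting down the slope.
Newton's second law for the cart (up-slope positive): T − 32.428 − 26.741 = 8.3 a. For the hanging weight (downward positive): 10.3 × 10 − T = 10.3 a.
Adding the two equations eliminates T: 43.831 = 18.6 a, so a = 2.3565 m/s².

2.4 m/s²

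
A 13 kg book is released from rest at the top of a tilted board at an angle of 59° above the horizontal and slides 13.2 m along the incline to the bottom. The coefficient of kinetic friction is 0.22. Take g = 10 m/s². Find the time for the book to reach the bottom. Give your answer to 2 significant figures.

The weight component along the incline is mg sin 59° = 111.432 N and the normal force is N = mg cos 59° = 66.955 N.
Friction up the slope is f = μN = 0.22 × 66.955 = 14.730 N, so the net downslope force is 111.432 − 14.730 = 96.702 N and a = 96.702 / 13 = 7.4386 m/s².
Starting from rest, L = ½at², so t = √(2L/a) = √(2 × 13.2 / 7.4386) = 1.8839 s.

1.9 s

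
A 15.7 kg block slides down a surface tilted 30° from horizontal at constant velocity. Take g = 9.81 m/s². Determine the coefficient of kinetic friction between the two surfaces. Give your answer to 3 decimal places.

0.577

At constant velocity the net force along the incline is zero: mg sin 30° = μ mg cos 30°.
So μ = tan 30° = 0.5000 / 0.8660 = 0.5774.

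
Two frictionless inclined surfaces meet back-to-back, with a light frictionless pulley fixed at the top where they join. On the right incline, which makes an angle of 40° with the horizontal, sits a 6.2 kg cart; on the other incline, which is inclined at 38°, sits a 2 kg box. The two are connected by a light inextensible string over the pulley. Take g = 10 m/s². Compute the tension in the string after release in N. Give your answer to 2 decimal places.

19.03 N

Resolve each weight along its own incline: the 6.2 kg mass has component 6.2 × 10 × sin 40° = 39.853 N down its slope, and the 2 kg mass has 2 × 10 × sin 38° = 12.313 N down its slope.
The 6.2 kg side's 39.853 N exceeds the other side's 12.313 N, so that mass slides down and the 2 kg mass slides up. Taking that direction as positive, Newton's second law for the whole system gives 39.853 − 12.313 = (6.2 + 2) a, so a = 27.540 / 8.2 = 3.3585 m/s².
For the 2 kg mass (up-slope positive): T − 12.313 = 2 × 3.3585, so T = 19.030 N.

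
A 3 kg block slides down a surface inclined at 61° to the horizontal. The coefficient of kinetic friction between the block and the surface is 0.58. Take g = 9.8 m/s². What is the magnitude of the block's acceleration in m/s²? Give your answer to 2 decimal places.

5.82 m/s²

Resolving the weight along the incline: the component pulling the block down the slope is mg sin 61° = 3 × 9.8 × 0.8746 = 25.713 N, and the normal force is N = mg cos 61° = 3 × 9.8 × 0.4848 = 14.253 N.
Kinetic friction acts up the slope with magnitude f = μN = 0.58 × 14.253 = 8.267 N.
Net force along the incline is 25.713 − 8.267 = 17.446 N, so a = 17.446 / 3 = 5.8153 m/s².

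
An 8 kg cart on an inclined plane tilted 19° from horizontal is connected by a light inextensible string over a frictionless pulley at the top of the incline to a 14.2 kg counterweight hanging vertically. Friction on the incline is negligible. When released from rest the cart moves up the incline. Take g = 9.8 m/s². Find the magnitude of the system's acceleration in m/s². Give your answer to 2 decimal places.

5.12 m/s²

For the cart on the incline: the weight component along the slope is m₁g sin 19° = 8 × 9.8 × 0.3256 = 25.527 N and the normal force is N = m₁g cos 19° = 74.129 N.
Newton's second law for the cart (up-slope positive): T − 25.527 = 8 a. For the hanging counterweight (downward positive): 14.2 × 9.8 − T = 14.2 a.
Adding the two equations eliminates T: 113.633 = 22.2 a, so a = 5.1186 m/s².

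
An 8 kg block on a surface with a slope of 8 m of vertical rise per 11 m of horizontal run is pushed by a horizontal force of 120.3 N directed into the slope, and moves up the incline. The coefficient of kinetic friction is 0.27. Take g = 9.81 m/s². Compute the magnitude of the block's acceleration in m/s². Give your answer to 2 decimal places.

The horizontal push has components F cos 36.03° = 120.3 × 0.8087 = 97.287 N up the incline and F sin 36.03° = 120.3 × 0.5882 = 70.760 N pressing into the surface.
The normal force is therefore N = mg cos 36.03° + F sin 36.03° = 63.467 + 70.760 = 134.227 N, and kinetic friction down the slope is μN = 0.27 × 134.227 = 36.241 N.
Along the incline: F cos 36.03° − mg sin 36.03° − μN = ma, so 97.287 − 46.162 − 36.241 = 8 a, giving a = 1.8605 m/s².

1.86 m/s²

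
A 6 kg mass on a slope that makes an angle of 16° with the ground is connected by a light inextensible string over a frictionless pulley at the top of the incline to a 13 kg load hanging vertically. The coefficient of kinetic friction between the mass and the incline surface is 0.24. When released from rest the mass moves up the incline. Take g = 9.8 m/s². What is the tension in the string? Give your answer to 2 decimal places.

60.60 N

For the mass on the incline: the weight component along the slope is m₁g sin 16° = 6 × 9.8 × 0.2756 = 16.205 N and the normal force is N = m₁g cos 16° = 56.522 N.
Kinetic friction opposes the mass's motion up the incline: f = μN = 0.24 × 56.522 = 13.565 N acting down the slope.
Newton's second law for the mass (up-slope positive): T − 16.205 − 13.565 = 6 a. For the hanging load (downward positive): 13 × 9.8 − T = 13 a.
Adding the two equations eliminates T: 97.630 = 19 a, so a = 5.1384 m/s².
Then from the hanging load's equation, T = 13 × (9.8 − 5.1384) = 60.601 N.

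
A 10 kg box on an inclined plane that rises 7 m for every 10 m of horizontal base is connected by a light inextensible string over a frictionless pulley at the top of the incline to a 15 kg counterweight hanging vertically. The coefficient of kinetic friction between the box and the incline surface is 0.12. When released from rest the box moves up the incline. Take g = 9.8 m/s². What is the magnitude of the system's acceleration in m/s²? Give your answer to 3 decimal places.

For the box on the incline: the weight component along the slope is m₁g sin 34.99° = 10 × 9.8 × 0.5735 = 56.203 N and the normal force is N = m₁g cos 34.99° = 80.285 N.
Kinetic friction opposes the box's motion up the incline: f = μN = 0.12 × 80.285 = 9.634 N acting down the slope.
Newton's second law for the box (up-slope positive): T − 56.203 − 9.634 = 10 a. For the hanging counterweight (downward positive): 15 × 9.8 − T = 15 a.
Adding the two equations eliminates T: 81.163 = 25 a, so a = 3.2465 m/s².

3.247 m/s²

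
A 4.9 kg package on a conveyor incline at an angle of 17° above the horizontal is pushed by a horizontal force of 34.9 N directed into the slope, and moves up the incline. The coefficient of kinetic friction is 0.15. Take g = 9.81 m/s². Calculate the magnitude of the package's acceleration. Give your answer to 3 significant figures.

The horizontal push has components F cos 17° = 34.9 × 0.9563 = 33.375 N up the incline and F sin 17° = 34.9 × 0.2924 = 10.205 N pressing into the surface.
The normal force is therefore N = mg cos 17° + F sin 17° = 45.968 + 10.205 = 56.173 N, and kinetic friction down the slope is μN = 0.15 × 56.173 = 8.426 N.
Along the incline: F cos 17° − mg sin 17° − μN = ma, so 33.375 − 14.055 − 8.426 = 4.9 a, giving a = 2.2233 m/s².

2.22 m/s²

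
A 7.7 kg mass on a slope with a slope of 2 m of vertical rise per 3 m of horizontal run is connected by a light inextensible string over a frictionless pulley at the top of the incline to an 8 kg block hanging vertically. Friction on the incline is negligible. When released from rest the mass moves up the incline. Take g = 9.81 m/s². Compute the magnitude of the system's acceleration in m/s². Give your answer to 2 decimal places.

For the mass on the incline: the weight component along the slope is m₁g sin 33.69° = 7.7 × 9.81 × 0.5547 = 41.900 N and the normal force is N = m₁g cos 33.69° = 62.851 N.
Newton's second law for the mass (up-slope positive): T − 41.900 = 7.7 a. For the hanging block (downward positive): 8 × 9.81 − T = 8 a.
Adding the two equations eliminates T: 36.580 = 15.7 a, so a = 2.3299 m/s².

2.33 m/s²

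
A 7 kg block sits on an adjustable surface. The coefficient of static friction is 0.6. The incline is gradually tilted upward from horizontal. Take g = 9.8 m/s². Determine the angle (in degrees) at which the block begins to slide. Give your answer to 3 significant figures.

31.0°

At the threshold of sliding, static friction is at its maximum μ_s N and exactly balances the weight component along the incline: mg sin θ = μ_s mg cos θ.
Hence tan θ = μ_s = 0.6, so θ = arctan(0.6) = 30.9638°.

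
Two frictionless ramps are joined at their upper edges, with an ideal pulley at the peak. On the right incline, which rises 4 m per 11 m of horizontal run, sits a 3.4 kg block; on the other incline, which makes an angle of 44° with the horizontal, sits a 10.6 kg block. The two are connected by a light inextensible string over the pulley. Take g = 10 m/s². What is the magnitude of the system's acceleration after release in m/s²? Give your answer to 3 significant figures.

4.43 m/s²

Resolve each weight along its own incline: the 3.4 kg mass has component 3.4 × 10 × sin 19.98° = 11.619 N down its slope, and the 10.6 kg mass has 10.6 × 10 × sin 44° = 73.634 N down its slope.
The 10.6 kg side's 73.634 N exceeds the other side's 11.619 N, so that mass slides down and the 3.4 kg mass slides up. Taking that direction as positive, Newton's second law for the whole system gives 73.634 − 11.619 = (3.4 + 10.6) a, so a = 62.015 / 14 = 4.4296 m/s².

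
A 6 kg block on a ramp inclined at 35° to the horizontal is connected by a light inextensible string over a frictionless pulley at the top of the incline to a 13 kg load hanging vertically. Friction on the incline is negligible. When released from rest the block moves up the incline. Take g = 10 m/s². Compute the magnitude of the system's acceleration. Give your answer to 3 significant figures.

5.03 m/s²

For the block on the incline: the weight component along the slope is m₁g sin 35° = 6 × 10 × 0.5736 = 34.416 N and the normal force is N = m₁g cos 35° = 49.149 N.
Newton's second law for the block (up-slope positive): T − 34.416 = 6 a. For the hanging load (downward positive): 13 × 10 − T = 13 a.
Adding the two equations eliminates T: 95.584 = 19 a, so a = 5.0307 m/s².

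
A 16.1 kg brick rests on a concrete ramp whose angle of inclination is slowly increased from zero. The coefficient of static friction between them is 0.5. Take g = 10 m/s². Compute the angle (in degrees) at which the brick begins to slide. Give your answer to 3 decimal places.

At the threshold of sliding, static friction is at its maximum μ_s N and exactly balances the weight component along the incline: mg sin θ = μ_s mg cos θ.
Hence tan θ = μ_s = 0.5, so θ = arctan(0.5) = 26.5651°.

26.565°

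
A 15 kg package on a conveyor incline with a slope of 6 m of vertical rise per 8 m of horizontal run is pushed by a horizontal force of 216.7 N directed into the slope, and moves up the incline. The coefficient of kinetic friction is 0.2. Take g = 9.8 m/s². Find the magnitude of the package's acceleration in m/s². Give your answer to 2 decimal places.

2.38 m/s²

The horizontal push has components F cos 36.87° = 216.7 × 0.8000 = 173.360 N up the incline and F sin 36.87° = 216.7 × 0.6000 = 130.020 N pressing into the surface.
The normal force is therefore N = mg cos 36.87° + F sin 36.87° = 117.600 + 130.020 = 247.620 N, and kinetic friction down the slope is μN = 0.2 × 247.620 = 49.524 N.
Along the incline: F cos 36.87° − mg sin 36.87° − μN = ma, so 173.360 − 88.200 − 49.524 = 15 a, giving a = 2.3757 m/s².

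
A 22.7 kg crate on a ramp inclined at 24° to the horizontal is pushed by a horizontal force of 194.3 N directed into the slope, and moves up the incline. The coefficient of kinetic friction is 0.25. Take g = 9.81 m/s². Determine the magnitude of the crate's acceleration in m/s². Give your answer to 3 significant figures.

0.719 m/s²

The horizontal push has components F cos 24° = 194.3 × 0.9135 = 177.493 N up the incline and F sin 24° = 194.3 × 0.4067 = 79.022 N pressing into the surface.
The normal force is therefore N = mg cos 24° + F sin 24° = 203.425 + 79.022 = 282.447 N, and kinetic friction down the slope is μN = 0.25 × 282.447 = 70.612 N.
Along the incline: F cos 24° − mg sin 24° − μN = ma, so 177.493 − 90.567 − 70.612 = 22.7 a, giving a = 0.7187 m/s².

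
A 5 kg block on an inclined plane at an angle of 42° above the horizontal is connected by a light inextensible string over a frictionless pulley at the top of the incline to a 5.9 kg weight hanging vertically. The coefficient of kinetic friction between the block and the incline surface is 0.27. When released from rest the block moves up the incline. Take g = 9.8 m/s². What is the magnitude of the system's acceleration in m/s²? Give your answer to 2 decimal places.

1.39 m/s²

For the block on the incline: the weight component along the slope is m₁g sin 42° = 5 × 9.8 × 0.6691 = 32.786 N and the normal force is N = m₁g cos 42° = 36.414 N.
Kinetic friction opposes the block's motion up the incline: f = μN = 0.27 × 36.414 = 9.832 N acting down the slope.
Newton's second law for the block (up-slope positive): T − 32.786 − 9.832 = 5 a. For the hanging weight (downward positive): 5.9 × 9.8 − T = 5.9 a.
Adding the two equations eliminates T: 15.202 = 10.9 a, so a = 1.3947 m/s².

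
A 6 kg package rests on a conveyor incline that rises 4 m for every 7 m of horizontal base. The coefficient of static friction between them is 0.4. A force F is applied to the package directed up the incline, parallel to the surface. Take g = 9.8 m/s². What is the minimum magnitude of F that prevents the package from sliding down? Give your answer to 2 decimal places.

The normal force is N = mg cos 29.74° = 51.053 N. With F at its minimum the package is on the verge of sliding down, so static friction is at its maximum μ_s N = 0.4 × 51.053 = 20.421 N and acts up the slope.
Equilibrium along the incline: F + μ_s N = mg sin 29.74°, so F = 29.173 − 20.421 = 8.752 N.

8.75 N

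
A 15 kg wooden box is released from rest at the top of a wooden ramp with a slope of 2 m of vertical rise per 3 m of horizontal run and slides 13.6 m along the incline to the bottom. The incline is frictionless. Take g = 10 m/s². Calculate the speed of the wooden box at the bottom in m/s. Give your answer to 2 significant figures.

12 m/s

The weight component along the incline is mg sin 33.69° = 83.205 N and the normal force is N = mg cos 33.69° = 124.808 N.
With no friction, a = g sin 33.69° = 5.5470 m/s².
Starting from rest over a distance of 13.6 m, v² = 2aL = 2 × 5.5470 × 13.6 = 150.8784, so v = 12.2833 m/s.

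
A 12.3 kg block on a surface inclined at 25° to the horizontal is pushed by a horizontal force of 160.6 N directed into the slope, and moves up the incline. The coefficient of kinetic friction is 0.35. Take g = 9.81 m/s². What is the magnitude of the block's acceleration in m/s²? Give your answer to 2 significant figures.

2.6 m/s²

The horizontal push has components F cos 25° = 160.6 × 0.9063 = 145.552 N up the incline and F sin 25° = 160.6 × 0.4226 = 67.870 N pressing into the surface.
The normal force is therefore N = mg cos 25° + F sin 25° = 109.357 + 67.870 = 177.227 N, and kinetic friction down the slope is μN = 0.35 × 177.227 = 62.029 N.
Along the incline: F cos 25° − mg sin 25° − μN = ma, so 145.552 − 50.992 − 62.029 = 12.3 a, giving a = 2.6448 m/s².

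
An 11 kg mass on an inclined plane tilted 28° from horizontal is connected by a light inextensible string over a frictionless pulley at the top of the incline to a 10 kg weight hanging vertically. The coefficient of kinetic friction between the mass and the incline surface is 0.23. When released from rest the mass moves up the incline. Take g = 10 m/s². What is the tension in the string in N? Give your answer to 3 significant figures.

87.6 N

For the mass on the incline: the weight component along the slope is m₁g sin 28° = 11 × 10 × 0.4695 = 51.645 N and the normal force is N = m₁g cos 28° = 97.124 N.
Kinetic friction opposes the mass's motion up the incline: f = μN = 0.23 × 97.124 = 22.339 N acting down the slope.
Newton's second law for the mass (up-slope positive): T − 51.645 − 22.339 = 11 a. For the hanging weight (downward positive): 10 × 10 − T = 10 a.
Adding the two equations eliminates T: 26.016 = 21 a, so a = 1.2389 m/s².
Then from the hanging weight's equation, T = 10 × (10 − 1.2389) = 87.611 N.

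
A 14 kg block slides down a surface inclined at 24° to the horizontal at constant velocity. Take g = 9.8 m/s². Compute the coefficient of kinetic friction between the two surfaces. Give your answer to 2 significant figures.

0.45

At constant velocity the net force along the incline is zero: mg sin 24° = μ mg cos 24°.
So μ = tan 24° = 0.4067 / 0.9135 = 0.4452.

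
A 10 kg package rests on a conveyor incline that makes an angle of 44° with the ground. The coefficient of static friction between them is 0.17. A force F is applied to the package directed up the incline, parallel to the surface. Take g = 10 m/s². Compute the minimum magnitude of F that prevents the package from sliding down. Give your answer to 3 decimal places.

The normal force is N = mg cos 44° = 71.934 N. With F at its minimum the package is on the verge of sliding down, so static friction is at its maximum μ_s N = 0.17 × 71.934 = 12.229 N and acts up the slope.
Equilibrium along the incline: F + μ_s N = mg sin 44°, so F = 69.466 − 12.229 = 57.237 N.

57.237 N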